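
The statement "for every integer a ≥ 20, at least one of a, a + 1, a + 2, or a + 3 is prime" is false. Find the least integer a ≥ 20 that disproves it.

We need the least integer a ≥ 20 for which a, a + 1, a + 2, a + 3 are all composite.
The first 4 eligible values, up to a = 23, all satisfy the conclusion.
a = 24: 24 = 2 × 12; 25 = 5 × 5; 26 = 2 × 13; 27 = 3 × 9 — all composite.

a = 24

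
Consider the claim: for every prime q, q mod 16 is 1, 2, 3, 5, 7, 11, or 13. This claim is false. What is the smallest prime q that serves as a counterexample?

q = 31

A counterexample is any prime q such that the claim fails; we check each in order.
For q = 2, 3, 5, 7, 11, 13, 17, 19, 23, 29 the conclusion holds.
q = 31: 31 mod 16 = 15 — not in {1, 2, 3, 5, 7, 11, 13}.
Thus q = 31 disproves the claim, and no smaller q works.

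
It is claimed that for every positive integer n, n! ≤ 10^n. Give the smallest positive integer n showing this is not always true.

For n = 1, 2, 3, 4, …, 22, 23, 24 the conclusion holds.
n = 25: n! = 15511210043330985984000000 and 10^n = 10000000000000000000000000, so 15511210043330985984000000 > 10000000000000000000000000.
Thus n = 25 disproves the claim, and no smaller n works.

n = 25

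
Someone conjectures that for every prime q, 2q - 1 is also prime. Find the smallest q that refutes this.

Check each prime q in order until 2q - 1 is not prime.
q = 2: 2q - 1 = 3, prime.
q = 3: 2q - 1 = 5, prime.
q = 5: 2q - 1 = 9 = 3 × 3, not prime.
So q = 5 is the smallest counterexample.

q = 5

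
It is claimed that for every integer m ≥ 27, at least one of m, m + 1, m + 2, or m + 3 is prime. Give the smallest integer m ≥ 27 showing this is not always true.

We need the least integer m ≥ 27 for which m, m + 1, m + 2, m + 3 are all composite.
m = 27: 29 is prime.
m = 28: 29 is prime.
m = 29: 29 is prime.
m = 30: 31 is prime.
m = 31: 31 is prime.
m = 32: 32 = 2 × 16; 33 = 3 × 11; 34 = 2 × 17; 35 = 5 × 7 — all composite.
So m = 32 is the smallest counterexample.

m = 32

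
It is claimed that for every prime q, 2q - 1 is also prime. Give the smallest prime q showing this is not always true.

For q = 2, 3 the conclusion holds.
q = 5: 2q - 1 = 9 = 3 × 3, not prime.
So q = 5 is the smallest counterexample.

q = 5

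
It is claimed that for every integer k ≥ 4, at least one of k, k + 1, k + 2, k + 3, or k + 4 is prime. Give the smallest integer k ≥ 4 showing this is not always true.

We need the least integer k ≥ 4 for which k, k + 1, k + 2, k + 3, k + 4 are all composite.
For k = 4, 5, 6, 7, …, 21, 22, 23 the conclusion holds.
k = 24: 24 = 2 × 12; 25 = 5 × 5; 26 = 2 × 13; 27 = 3 × 9; 28 = 2 × 14 — all composite.
Thus k = 24 disproves the claim, and no smaller k works.

k = 24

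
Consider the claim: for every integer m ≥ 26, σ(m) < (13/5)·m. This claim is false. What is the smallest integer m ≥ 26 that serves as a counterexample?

We need the least integer m ≥ 26 for which the claim fails.
For m = 26, 27, 28, 29, …, 57, 58, 59 the conclusion holds.
m = 60: σ(60) = 168; 168 ≥ 156.
Hence m = 60 is a counterexample.

m = 60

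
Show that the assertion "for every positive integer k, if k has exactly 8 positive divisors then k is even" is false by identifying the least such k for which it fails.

We need the least positive integer k for which k has exactly 8 positive divisors but k is odd.
The first 12 eligible values, up to k = 104, all satisfy the conclusion.
k = 105: divisors of 105: 1, 3, 5, 7, 15, 21, 35, 105; 105 is odd.
Hence k = 105 is a counterexample.

k = 105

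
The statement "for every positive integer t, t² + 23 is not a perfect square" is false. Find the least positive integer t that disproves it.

A counterexample is any positive integer t such that t² + 23 is a perfect square; we check each in order.
The first 10 eligible values, up to t = 10, all satisfy the conclusion.
t = 11: 11² + 23 = 144 = 12², a perfect square.

t = 11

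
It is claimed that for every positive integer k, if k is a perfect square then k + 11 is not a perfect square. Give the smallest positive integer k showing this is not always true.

k = 1: 1 + 11 = 12, not a perfect square.
k = 4: 4 + 11 = 15, not a perfect square.
k = 9: 9 + 11 = 20, not a perfect square.
k = 16: 16 + 11 = 27, not a perfect square.
k = 25: 25 = 5² and 25 + 11 = 36 = 6².
So k = 25 is the smallest counterexample.

k = 25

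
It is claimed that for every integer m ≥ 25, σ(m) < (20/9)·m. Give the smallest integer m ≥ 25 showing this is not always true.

The first 5 eligible values, up to m = 29, all satisfy the conclusion.
m = 30: σ(30) = 72; 72 ≥ 200/3.
Thus m = 30 disproves the claim, and no smaller m works.

m = 30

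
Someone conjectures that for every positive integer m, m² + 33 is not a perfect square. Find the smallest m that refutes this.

For m = 1, 2, 3 the conclusion holds.
m = 4: 4² + 33 = 49 = 7², a perfect square.
Hence m = 4 is a counterexample.

m = 4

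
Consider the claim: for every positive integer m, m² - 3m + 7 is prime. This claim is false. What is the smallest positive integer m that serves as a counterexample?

m = 6

The first 5 eligible values, up to m = 5, all satisfy the conclusion.
m = 6: m² - 3m + 7 = 25 = 5 × 5, composite.
So m = 6 is the smallest counterexample.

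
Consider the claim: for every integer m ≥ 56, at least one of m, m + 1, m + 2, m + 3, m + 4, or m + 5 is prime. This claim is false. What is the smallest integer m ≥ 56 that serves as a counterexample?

A counterexample is any integer m ≥ 56 such that m, m + 1, m + 2, m + 3, m + 4, m + 5 are all composite; we check each in order.
The first 34 eligible values, up to m = 89, all satisfy the conclusion.
m = 90: 90 = 2 × 45; 91 = 7 × 13; 92 = 2 × 46; 93 = 3 × 31; 94 = 2 × 47; 95 = 5 × 19 — all composite.
Thus m = 90 disproves the claim, and no smaller m works.

m = 90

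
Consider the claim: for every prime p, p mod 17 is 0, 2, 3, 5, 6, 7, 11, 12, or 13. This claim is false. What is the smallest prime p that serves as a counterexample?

p = 31

A counterexample is any prime p such that the claim fails; we check each in order.
The first 10 eligible values, up to p = 29, all satisfy the conclusion.
p = 31: 31 mod 17 = 14 — not in {0, 2, 3, 5, 6, 7, 11, 12, 13}.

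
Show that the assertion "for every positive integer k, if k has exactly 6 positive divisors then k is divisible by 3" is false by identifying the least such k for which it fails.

k = 20

k = 12: τ(12) = 6; 12 mod 3 = 0.
k = 18: τ(18) = 6; 18 mod 3 = 0.
k = 20: τ(20) = 6; 20 mod 3 = 2.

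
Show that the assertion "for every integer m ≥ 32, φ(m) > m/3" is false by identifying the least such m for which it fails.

m = 36

We need the least integer m ≥ 32 for which the claim fails.
For m = 32, 33, 34, 35 the conclusion holds.
m = 36: φ(36) = 12 and 36/3 = 12, so φ(36) ≤ 36/3.
So m = 36 is the smallest counterexample.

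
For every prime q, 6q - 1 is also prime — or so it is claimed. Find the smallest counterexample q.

Check each prime q in order until 6q - 1 is not prime.
The first 4 eligible values, up to q = 7, all satisfy the conclusion.
q = 11: 6q - 1 = 65 = 5 × 13, not prime.

q = 11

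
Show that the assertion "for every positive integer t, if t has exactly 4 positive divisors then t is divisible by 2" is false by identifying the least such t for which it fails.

t = 15

We need the least positive integer t for which t has exactly 4 positive divisors but t is not divisible by 2.
t = 6: τ(6) = 4; 6 mod 2 = 0.
t = 8: τ(8) = 4; 8 mod 2 = 0.
t = 10: τ(10) = 4; 10 mod 2 = 0.
t = 14: τ(14) = 4; 14 mod 2 = 0.
t = 15: τ(15) = 4; 15 mod 2 = 1.
So t = 15 is the smallest counterexample.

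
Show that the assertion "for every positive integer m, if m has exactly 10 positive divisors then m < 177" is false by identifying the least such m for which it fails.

m = 48: τ(48) = 10; 48 < 177.
m = 80: τ(80) = 10; 80 < 177.
m = 112: τ(112) = 10; 112 < 177.
m = 162: τ(162) = 10; 162 < 177.
m = 176: τ(176) = 10; 176 < 177.
m = 208: τ(208) = 10; 208 ≥ 177.
Hence m = 208 is a counterexample.

m = 208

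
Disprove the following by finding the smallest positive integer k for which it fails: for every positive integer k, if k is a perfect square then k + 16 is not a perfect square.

A counterexample is any positive integer k such that k is a perfect square but k + 16 is a perfect square; we check each in order.
For k = 1, 4 the conclusion holds.
k = 9: 9 = 3² and 9 + 16 = 25 = 5².
Hence k = 9 is a counterexample.

k = 9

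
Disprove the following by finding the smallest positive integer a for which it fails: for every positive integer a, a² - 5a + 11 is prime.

We need the least positive integer a for which a² - 5a + 11 is not prime.
The first 6 eligible values, up to a = 6, all satisfy the conclusion.
a = 7: a² - 5a + 11 = 25 = 5 × 5, composite.

a = 7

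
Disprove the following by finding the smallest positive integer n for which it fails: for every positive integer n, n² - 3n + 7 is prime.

Check each positive integer n in order until n² - 3n + 7 is not prime.
n = 1: n² - 3n + 7 = 5, prime.
n = 2: n² - 3n + 7 = 5, prime.
n = 3: n² - 3n + 7 = 7, prime.
n = 4: n² - 3n + 7 = 11, prime.
n = 5: n² - 3n + 7 = 17, prime.
n = 6: n² - 3n + 7 = 25 = 5 × 5, composite.
Hence n = 6 is a counterexample.

n = 6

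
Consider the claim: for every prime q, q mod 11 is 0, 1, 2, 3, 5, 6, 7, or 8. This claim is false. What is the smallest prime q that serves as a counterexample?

q = 31

We need the least prime q for which the claim fails.
For q = 2, 3, 5, 7, 11, 13, 17, 19, 23, 29 the conclusion holds.
q = 31: 31 mod 11 = 9 — not in {0, 1, 2, 3, 5, 6, 7, 8}.
Hence q = 31 is a counterexample.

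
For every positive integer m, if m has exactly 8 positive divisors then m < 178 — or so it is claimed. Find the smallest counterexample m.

m = 182

We need the least positive integer m for which m has exactly 8 positive divisors but the claim fails.
The first 25 eligible values, up to m = 174, all satisfy the conclusion.
m = 182: τ(182) = 8; 182 ≥ 178.
So m = 182 is the smallest counterexample.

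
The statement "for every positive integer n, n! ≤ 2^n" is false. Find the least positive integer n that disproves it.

n = 4

We need the least positive integer n for which n! > 2^n.
For n = 1, 2, 3 the conclusion holds.
n = 4: n! = 24 and 2^n = 16, so 24 > 16.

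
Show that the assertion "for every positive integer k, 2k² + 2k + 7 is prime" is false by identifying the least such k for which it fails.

Check each positive integer k in order until 2k² + 2k + 7 is not prime.
The first 5 eligible values, up to k = 5, all satisfy the conclusion.
k = 6: 2k² + 2k + 7 = 91 = 7 × 13, composite.
Hence k = 6 is a counterexample.

k = 6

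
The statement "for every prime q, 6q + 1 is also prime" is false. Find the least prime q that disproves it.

q = 19

For q = 2, 3, 5, 7, 11, 13, 17 the conclusion holds.
q = 19: 6q + 1 = 115 = 5 × 23, not prime.
Thus q = 19 disproves the claim, and no smaller q works.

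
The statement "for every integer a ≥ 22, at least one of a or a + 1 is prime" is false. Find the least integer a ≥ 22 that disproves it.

a = 24

a = 22: 23 is prime.
a = 23: 23 is prime.
a = 24: 24 = 2 × 12; 25 = 5 × 5 — both composite.
Thus a = 24 disproves the claim, and no smaller a works.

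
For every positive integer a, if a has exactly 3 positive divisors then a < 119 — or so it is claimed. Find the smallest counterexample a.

a = 121

We need the least positive integer a for which a has exactly 3 positive divisors but the claim fails.
For a = 4, 9, 25, 49 the conclusion holds.
a = 121: τ(121) = 3; 121 ≥ 119.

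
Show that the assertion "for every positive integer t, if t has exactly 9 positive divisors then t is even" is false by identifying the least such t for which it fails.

t = 225

t = 36: divisors of 36: 9 divisors; 36 is even.
t = 100: divisors of 100: 9 divisors; 100 is even.
t = 196: divisors of 196: 9 divisors; 196 is even.
t = 225: divisors of 225: 9 divisors; 225 is odd.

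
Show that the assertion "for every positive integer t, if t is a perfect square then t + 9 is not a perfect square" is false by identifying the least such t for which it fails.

t = 16

For t = 1, 4, 9 the conclusion holds.
t = 16: 16 = 4² and 16 + 9 = 25 = 5².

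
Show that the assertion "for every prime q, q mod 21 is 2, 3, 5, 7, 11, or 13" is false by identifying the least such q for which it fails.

q = 17

A counterexample is any prime q such that the claim fails; we check each in order.
q = 2: 2 mod 21 = 2.
q = 3: 3 mod 21 = 3.
q = 5: 5 mod 21 = 5.
q = 7: 7 mod 21 = 7.
q = 11: 11 mod 21 = 11.
q = 13: 13 mod 21 = 13.
q = 17: 17 mod 21 = 17 — not in {2, 3, 5, 7, 11, 13}.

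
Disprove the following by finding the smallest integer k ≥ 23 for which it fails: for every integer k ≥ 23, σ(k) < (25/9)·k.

We need the least integer k ≥ 23 for which the claim fails.
The first 37 eligible values, up to k = 59, all satisfy the conclusion.
k = 60: σ(60) = 168; 168 ≥ 500/3.

k = 60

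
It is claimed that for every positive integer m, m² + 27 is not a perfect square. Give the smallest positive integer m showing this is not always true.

We need the least positive integer m for which m² + 27 is a perfect square.
For m = 1, 2 the conclusion holds.
m = 3: 3² + 27 = 36 = 6², a perfect square.

m = 3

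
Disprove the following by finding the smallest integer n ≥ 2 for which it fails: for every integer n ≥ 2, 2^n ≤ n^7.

n = 37

We need the least integer n ≥ 2 for which 2^n > n^7.
The first 35 eligible values, up to n = 36, all satisfy the conclusion.
n = 37: 2^n = 137438953472 and n^7 = 94931877133, so 137438953472 > 94931877133.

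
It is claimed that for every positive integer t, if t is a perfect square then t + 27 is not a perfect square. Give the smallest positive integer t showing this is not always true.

t = 9

We need the least positive integer t for which t is a perfect square but t + 27 is a perfect square.
For t = 1, 4 the conclusion holds.
t = 9: 9 = 3² and 9 + 27 = 36 = 6².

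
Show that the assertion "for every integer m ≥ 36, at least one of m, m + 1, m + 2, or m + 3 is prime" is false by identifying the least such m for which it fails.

m = 48

For m = 36, 37, 38, 39, …, 45, 46, 47 the conclusion holds.
m = 48: 48 = 2 × 24; 49 = 7 × 7; 50 = 2 × 25; 51 = 3 × 17 — all composite.
Thus m = 48 disproves the claim, and no smaller m works.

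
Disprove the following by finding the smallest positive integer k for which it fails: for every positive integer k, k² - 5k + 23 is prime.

k = 19

We need the least positive integer k for which k² - 5k + 23 is not prime.
The first 18 eligible values, up to k = 18, all satisfy the conclusion.
k = 19: k² - 5k + 23 = 289 = 17 × 17, composite.
Thus k = 19 disproves the claim, and no smaller k works.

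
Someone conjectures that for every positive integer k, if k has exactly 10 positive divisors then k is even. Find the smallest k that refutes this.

k = 405

For k = 48, 80, 112, 162, 176, 208, 272, 304, 368 the conclusion holds.
k = 405: divisors of 405: 10 divisors; 405 is odd.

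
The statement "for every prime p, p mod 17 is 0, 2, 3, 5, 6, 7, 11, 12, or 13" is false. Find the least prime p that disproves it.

p = 31

We need the least prime p for which the claim fails.
The first 10 eligible values, up to p = 29, all satisfy the conclusion.
p = 31: 31 mod 17 = 14 — not in {0, 2, 3, 5, 6, 7, 11, 12, 13}.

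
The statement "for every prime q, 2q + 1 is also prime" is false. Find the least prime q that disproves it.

A counterexample is any prime q such that 2q + 1 is not prime; we check each in order.
q = 2: 2q + 1 = 5, prime.
q = 3: 2q + 1 = 7, prime.
q = 5: 2q + 1 = 11, prime.
q = 7: 2q + 1 = 15 = 3 × 5, not prime.

q = 7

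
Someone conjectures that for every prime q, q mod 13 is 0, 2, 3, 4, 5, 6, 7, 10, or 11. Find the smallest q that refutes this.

q = 47

Check each prime q in order until the claim fails.
For q = 2, 3, 5, 7, …, 37, 41, 43 the conclusion holds.
q = 47: 47 mod 13 = 8 — not in {0, 2, 3, 4, 5, 6, 7, 10, 11}.
Hence q = 47 is a counterexample.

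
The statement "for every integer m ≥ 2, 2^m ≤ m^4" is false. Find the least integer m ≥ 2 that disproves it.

m = 17

We need the least integer m ≥ 2 for which 2^m > m^4.
For m = 2, 3, 4, 5, …, 14, 15, 16 the conclusion holds.
m = 17: 2^m = 131072 and m^4 = 83521, so 131072 > 83521.
Hence m = 17 is a counterexample.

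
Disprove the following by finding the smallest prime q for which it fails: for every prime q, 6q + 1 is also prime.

A counterexample is any prime q such that 6q + 1 is not prime; we check each in order.
q = 2: 6q + 1 = 13, prime.
q = 3: 6q + 1 = 19, prime.
q = 5: 6q + 1 = 31, prime.
q = 7: 6q + 1 = 43, prime.
q = 11: 6q + 1 = 67, prime.
q = 13: 6q + 1 = 79, prime.
q = 17: 6q + 1 = 103, prime.
q = 19: 6q + 1 = 115 = 5 × 23, not prime.
Thus q = 19 disproves the claim, and no smaller q works.

q = 19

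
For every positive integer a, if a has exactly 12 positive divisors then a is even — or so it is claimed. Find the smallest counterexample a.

We need the least positive integer a for which a has exactly 12 positive divisors but a is odd.
For a = 60, 72, 84, 90, …, 294, 306, 308 the conclusion holds.
a = 315: divisors of 315: 12 divisors; 315 is odd.

a = 315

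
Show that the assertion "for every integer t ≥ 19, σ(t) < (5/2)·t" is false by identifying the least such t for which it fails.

We need the least integer t ≥ 19 for which the claim fails.
For t = 19, 20, 21, 22, 23 the conclusion holds.
t = 24: σ(24) = 60; 60 ≥ 60.
So t = 24 is the smallest counterexample.

t = 24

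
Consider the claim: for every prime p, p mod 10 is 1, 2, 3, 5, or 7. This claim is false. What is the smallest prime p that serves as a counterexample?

p = 19

Check each prime p in order until the claim fails.
The first 7 eligible values, up to p = 17, all satisfy the conclusion.
p = 19: 19 mod 10 = 9 — not in {1, 2, 3, 5, 7}.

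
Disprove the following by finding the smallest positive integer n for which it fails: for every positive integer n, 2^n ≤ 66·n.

n = 10

A counterexample is any positive integer n such that 2^n > 66·n; we check each in order.
For n = 1, 2, 3, 4, 5, 6, 7, 8, 9 the conclusion holds.
n = 10: 2^n = 1024 and 66·n = 660, so 1024 > 660.
Thus n = 10 disproves the claim, and no smaller n works.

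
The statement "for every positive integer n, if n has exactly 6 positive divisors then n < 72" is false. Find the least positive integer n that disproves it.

A counterexample is any positive integer n such that n has exactly 6 positive divisors but the claim fails; we check each in order.
For n = 12, 18, 20, 28, …, 52, 63, 68 the conclusion holds.
n = 75: τ(75) = 6; 75 ≥ 72.

n = 75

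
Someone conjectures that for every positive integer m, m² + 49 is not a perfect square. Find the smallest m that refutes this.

Check each positive integer m in order until m² + 49 is a perfect square.
For m = 1, 2, 3, 4, …, 21, 22, 23 the conclusion holds.
m = 24: 24² + 49 = 625 = 25², a perfect square.
Thus m = 24 disproves the claim, and no smaller m works.

m = 24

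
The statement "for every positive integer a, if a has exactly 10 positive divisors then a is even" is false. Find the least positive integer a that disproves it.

a = 405

A counterexample is any positive integer a such that a has exactly 10 positive divisors but a is odd; we check each in order.
For a = 48, 80, 112, 162, 176, 208, 272, 304, 368 the conclusion holds.
a = 405: divisors of 405: 10 divisors; 405 is odd.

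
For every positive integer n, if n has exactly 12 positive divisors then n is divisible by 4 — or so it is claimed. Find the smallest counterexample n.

A counterexample is any positive integer n such that n has exactly 12 positive divisors but n is not divisible by 4; we check each in order.
n = 60: τ(60) = 12; 60 mod 4 = 0.
n = 72: τ(72) = 12; 72 mod 4 = 0.
n = 84: τ(84) = 12; 84 mod 4 = 0.
n = 90: τ(90) = 12; 90 mod 4 = 2.
Thus n = 90 disproves the claim, and no smaller n works.

n = 90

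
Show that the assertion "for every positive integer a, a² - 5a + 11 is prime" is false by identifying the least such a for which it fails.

The first 6 eligible values, up to a = 6, all satisfy the conclusion.
a = 7: a² - 5a + 11 = 25 = 5 × 5, composite.

a = 7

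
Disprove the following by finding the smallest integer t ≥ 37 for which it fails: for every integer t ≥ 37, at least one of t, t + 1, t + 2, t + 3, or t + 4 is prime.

A counterexample is any integer t ≥ 37 such that t, t + 1, t + 2, t + 3, t + 4 are all composite; we check each in order.
For t = 37, 38, 39, 40, …, 45, 46, 47 the conclusion holds.
t = 48: 48 = 2 × 24; 49 = 7 × 7; 50 = 2 × 25; 51 = 3 × 17; 52 = 2 × 26 — all composite.

t = 48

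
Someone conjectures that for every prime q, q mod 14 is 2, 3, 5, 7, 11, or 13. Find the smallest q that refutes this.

q = 23

Check each prime q in order until the claim fails.
q = 2: 2 mod 14 = 2.
q = 3: 3 mod 14 = 3.
q = 5: 5 mod 14 = 5.
q = 7: 7 mod 14 = 7.
q = 11: 11 mod 14 = 11.
q = 13: 13 mod 14 = 13.
q = 17: 17 mod 14 = 3.
q = 19: 19 mod 14 = 5.
q = 23: 23 mod 14 = 9 — not in {2, 3, 5, 7, 11, 13}.
So q = 23 is the smallest counterexample.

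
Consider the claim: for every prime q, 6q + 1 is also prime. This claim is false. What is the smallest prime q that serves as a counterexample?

q = 19

A counterexample is any prime q such that 6q + 1 is not prime; we check each in order.
The first 7 eligible values, up to q = 17, all satisfy the conclusion.
q = 19: 6q + 1 = 115 = 5 × 23, not prime.
Hence q = 19 is a counterexample.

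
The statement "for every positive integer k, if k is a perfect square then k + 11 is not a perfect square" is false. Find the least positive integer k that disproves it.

Check each positive integer k in order until k is a perfect square but k + 11 is a perfect square.
The first 4 eligible values, up to k = 16, all satisfy the conclusion.
k = 25: 25 = 5² and 25 + 11 = 36 = 6².
Hence k = 25 is a counterexample.

k = 25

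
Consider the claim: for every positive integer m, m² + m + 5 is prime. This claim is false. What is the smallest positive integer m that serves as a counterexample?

Check each positive integer m in order until m² + m + 5 is not prime.
For m = 1, 2, 3 the conclusion holds.
m = 4: m² + m + 5 = 25 = 5 × 5, composite.
So m = 4 is the smallest counterexample.

m = 4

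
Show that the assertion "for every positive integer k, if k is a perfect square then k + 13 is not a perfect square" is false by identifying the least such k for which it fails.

k = 36

The first 5 eligible values, up to k = 25, all satisfy the conclusion.
k = 36: 36 = 6² and 36 + 13 = 49 = 7².
Thus k = 36 disproves the claim, and no smaller k works.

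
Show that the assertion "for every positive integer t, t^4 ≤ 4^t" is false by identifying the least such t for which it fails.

t = 3

A counterexample is any positive integer t such that t^4 > 4^t; we check each in order.
For t = 1, 2 the conclusion holds.
t = 3: t^4 = 81 and 4^t = 64, so 81 > 64.
Hence t = 3 is a counterexample.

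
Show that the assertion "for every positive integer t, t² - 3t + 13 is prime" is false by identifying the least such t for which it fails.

t = 12

We need the least positive integer t for which t² - 3t + 13 is not prime.
For t = 1, 2, 3, 4, …, 9, 10, 11 the conclusion holds.
t = 12: t² - 3t + 13 = 121 = 11 × 11, composite.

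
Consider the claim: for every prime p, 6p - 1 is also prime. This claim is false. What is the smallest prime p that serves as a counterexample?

For p = 2, 3, 5, 7 the conclusion holds.
p = 11: 6p - 1 = 65 = 5 × 13, not prime.
Hence p = 11 is a counterexample.

p = 11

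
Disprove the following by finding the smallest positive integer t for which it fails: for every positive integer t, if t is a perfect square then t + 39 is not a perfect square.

We need the least positive integer t for which t is a perfect square but t + 39 is a perfect square.
The first 4 eligible values, up to t = 16, all satisfy the conclusion.
t = 25: 25 = 5² and 25 + 39 = 64 = 8².

t = 25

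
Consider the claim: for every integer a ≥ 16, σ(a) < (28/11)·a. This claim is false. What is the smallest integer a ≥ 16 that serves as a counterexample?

A counterexample is any integer a ≥ 16 such that the claim fails; we check each in order.
For a = 16, 17, 18, 19, …, 45, 46, 47 the conclusion holds.
a = 48: σ(48) = 124; 124 ≥ 1344/11.
Hence a = 48 is a counterexample.

a = 48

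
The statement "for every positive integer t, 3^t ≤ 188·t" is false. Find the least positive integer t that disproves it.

A counterexample is any positive integer t such that 3^t > 188·t; we check each in order.
The first 6 eligible values, up to t = 6, all satisfy the conclusion.
t = 7: 3^t = 2187 and 188·t = 1316, so 2187 > 1316.

t = 7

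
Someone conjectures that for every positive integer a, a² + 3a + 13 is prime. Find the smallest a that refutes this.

a = 9

A counterexample is any positive integer a such that a² + 3a + 13 is not prime; we check each in order.
a = 1: a² + 3a + 13 = 17, prime.
a = 2: a² + 3a + 13 = 23, prime.
a = 3: a² + 3a + 13 = 31, prime.
a = 4: a² + 3a + 13 = 41, prime.
a = 5: a² + 3a + 13 = 53, prime.
a = 6: a² + 3a + 13 = 67, prime.
a = 7: a² + 3a + 13 = 83, prime.
a = 8: a² + 3a + 13 = 101, prime.
a = 9: a² + 3a + 13 = 121 = 11 × 11, composite.
Thus a = 9 disproves the claim, and no smaller a works.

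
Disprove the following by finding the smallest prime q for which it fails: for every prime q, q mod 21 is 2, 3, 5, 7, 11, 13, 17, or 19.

q = 29

Check each prime q in order until the claim fails.
For q = 2, 3, 5, 7, 11, 13, 17, 19, 23 the conclusion holds.
q = 29: 29 mod 21 = 8 — not in {2, 3, 5, 7, 11, 13, 17, 19}.
Thus q = 29 disproves the claim, and no smaller q works.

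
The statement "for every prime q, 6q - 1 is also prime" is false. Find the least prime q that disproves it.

q = 11

We need the least prime q for which 6q - 1 is not prime.
q = 2: 6q - 1 = 11, prime.
q = 3: 6q - 1 = 17, prime.
q = 5: 6q - 1 = 29, prime.
q = 7: 6q - 1 = 41, prime.
q = 11: 6q - 1 = 65 = 5 × 13, not prime.
Thus q = 11 disproves the claim, and no smaller q works.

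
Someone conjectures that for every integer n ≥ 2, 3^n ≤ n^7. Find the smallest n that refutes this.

A counterexample is any integer n ≥ 2 such that 3^n > n^7; we check each in order.
For n = 2, 3, 4, 5, …, 16, 17, 18 the conclusion holds.
n = 19: 3^n = 1162261467 and n^7 = 893871739, so 1162261467 > 893871739.

n = 19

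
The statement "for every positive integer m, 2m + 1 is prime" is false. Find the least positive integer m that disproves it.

m = 4

m = 1: 2m + 1 = 3, prime.
m = 2: 2m + 1 = 5, prime.
m = 3: 2m + 1 = 7, prime.
m = 4: 2m + 1 = 9 = 3 × 3, composite.
Hence m = 4 is a counterexample.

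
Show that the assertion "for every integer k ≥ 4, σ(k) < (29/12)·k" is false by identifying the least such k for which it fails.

For k = 4, 5, 6, 7, …, 21, 22, 23 the conclusion holds.
k = 24: σ(24) = 60; 60 ≥ 58.
So k = 24 is the smallest counterexample.

k = 24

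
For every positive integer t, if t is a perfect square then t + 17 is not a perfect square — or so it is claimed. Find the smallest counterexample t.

A counterexample is any positive integer t such that t is a perfect square but t + 17 is a perfect square; we check each in order.
The first 7 eligible values, up to t = 49, all satisfy the conclusion.
t = 64: 64 = 8² and 64 + 17 = 81 = 9².

t = 64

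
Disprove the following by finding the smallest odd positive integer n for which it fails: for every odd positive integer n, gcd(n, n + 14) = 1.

Check each odd positive integer n in order until gcd(n, n + 14) > 1.
For n = 1, 3, 5 the conclusion holds.
n = 7: gcd(7, 21) = 7.

n = 7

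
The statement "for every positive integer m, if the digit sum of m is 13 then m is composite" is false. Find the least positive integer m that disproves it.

m = 67

m = 49: digit sum 13; 49 is composite.
m = 58: digit sum 13; 58 is composite.
m = 67: digit sum 13; 67 is prime, not composite.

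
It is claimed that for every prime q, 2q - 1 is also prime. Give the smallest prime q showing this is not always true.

A counterexample is any prime q such that 2q - 1 is not prime; we check each in order.
For q = 2, 3 the conclusion holds.
q = 5: 2q - 1 = 9 = 3 × 3, not prime.

q = 5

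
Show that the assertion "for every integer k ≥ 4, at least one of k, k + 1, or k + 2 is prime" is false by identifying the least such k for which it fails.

k = 8

A counterexample is any integer k ≥ 4 such that k, k + 1, k + 2 are all composite; we check each in order.
k = 4: 5 is prime.
k = 5: 5 is prime.
k = 6: 7 is prime.
k = 7: 7 is prime.
k = 8: 8 = 2 × 4; 9 = 3 × 3; 10 = 2 × 5 — all composite.
Thus k = 8 disproves the claim, and no smaller k works.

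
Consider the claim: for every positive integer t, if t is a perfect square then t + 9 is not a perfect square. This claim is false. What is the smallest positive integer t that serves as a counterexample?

A counterexample is any positive integer t such that t is a perfect square but t + 9 is a perfect square; we check each in order.
For t = 1, 4, 9 the conclusion holds.
t = 16: 16 = 4² and 16 + 9 = 25 = 5².
Thus t = 16 disproves the claim, and no smaller t works.

t = 16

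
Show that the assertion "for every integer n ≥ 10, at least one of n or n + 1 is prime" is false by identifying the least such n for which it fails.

n = 14

A counterexample is any integer n ≥ 10 such that n, n + 1 are both composite; we check each in order.
The first 4 eligible values, up to n = 13, all satisfy the conclusion.
n = 14: 14 = 2 × 7; 15 = 3 × 5 — both composite.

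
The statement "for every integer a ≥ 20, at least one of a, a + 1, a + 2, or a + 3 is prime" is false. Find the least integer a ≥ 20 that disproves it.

a = 24

A counterexample is any integer a ≥ 20 such that a, a + 1, a + 2, a + 3 are all composite; we check each in order.
The first 4 eligible values, up to a = 23, all satisfy the conclusion.
a = 24: 24 = 2 × 12; 25 = 5 × 5; 26 = 2 × 13; 27 = 3 × 9 — all composite.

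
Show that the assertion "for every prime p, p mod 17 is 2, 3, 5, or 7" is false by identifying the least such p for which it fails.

Check each prime p in order until the claim fails.
For p = 2, 3, 5, 7 the conclusion holds.
p = 11: 11 mod 17 = 11 — not in {2, 3, 5, 7}.

p = 11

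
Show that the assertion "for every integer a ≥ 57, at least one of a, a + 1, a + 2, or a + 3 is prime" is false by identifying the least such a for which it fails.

a = 62

We need the least integer a ≥ 57 for which a, a + 1, a + 2, a + 3 are all composite.
The first 5 eligible values, up to a = 61, all satisfy the conclusion.
a = 62: 62 = 2 × 31; 63 = 3 × 21; 64 = 2 × 32; 65 = 5 × 13 — all composite.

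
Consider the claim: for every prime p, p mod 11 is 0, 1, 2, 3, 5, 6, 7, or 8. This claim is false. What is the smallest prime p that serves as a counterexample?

The first 10 eligible values, up to p = 29, all satisfy the conclusion.
p = 31: 31 mod 11 = 9 — not in {0, 1, 2, 3, 5, 6, 7, 8}.

p = 31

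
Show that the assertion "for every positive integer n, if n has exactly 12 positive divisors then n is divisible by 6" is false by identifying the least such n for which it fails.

The first 8 eligible values, up to n = 132, all satisfy the conclusion.
n = 140: τ(140) = 12; 140 mod 6 = 2.

n = 140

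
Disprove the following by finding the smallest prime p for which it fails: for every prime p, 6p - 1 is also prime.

p = 11

We need the least prime p for which 6p - 1 is not prime.
p = 2: 6p - 1 = 11, prime.
p = 3: 6p - 1 = 17, prime.
p = 5: 6p - 1 = 29, prime.
p = 7: 6p - 1 = 41, prime.
p = 11: 6p - 1 = 65 = 5 × 13, not prime.
So p = 11 is the smallest counterexample.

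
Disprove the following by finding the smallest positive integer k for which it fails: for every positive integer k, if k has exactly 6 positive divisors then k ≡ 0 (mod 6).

k = 20

For k = 12, 18 the conclusion holds.
k = 20: τ(20) = 6; 20 ≡ 2 (mod 6).
Hence k = 20 is a counterexample.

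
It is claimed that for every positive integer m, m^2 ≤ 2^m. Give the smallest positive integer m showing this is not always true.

m = 3

We need the least positive integer m for which m^2 > 2^m.
For m = 1, 2 the conclusion holds.
m = 3: m^2 = 9 and 2^m = 8, so 9 > 8.
Thus m = 3 disproves the claim, and no smaller m works.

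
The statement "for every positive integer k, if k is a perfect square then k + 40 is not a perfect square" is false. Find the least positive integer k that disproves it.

k = 9

For k = 1, 4 the conclusion holds.
k = 9: 9 = 3² and 9 + 40 = 49 = 7².
Hence k = 9 is a counterexample.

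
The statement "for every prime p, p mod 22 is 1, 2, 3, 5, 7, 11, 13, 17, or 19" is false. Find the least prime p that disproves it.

p = 31

The first 10 eligible values, up to p = 29, all satisfy the conclusion.
p = 31: 31 mod 22 = 9 — not in {1, 2, 3, 5, 7, 11, 13, 17, 19}.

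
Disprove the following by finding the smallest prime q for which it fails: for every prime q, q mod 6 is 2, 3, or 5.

A counterexample is any prime q such that the claim fails; we check each in order.
q = 2: 2 mod 6 = 2.
q = 3: 3 mod 6 = 3.
q = 5: 5 mod 6 = 5.
q = 7: 7 mod 6 = 1 — not in {2, 3, 5}.

q = 7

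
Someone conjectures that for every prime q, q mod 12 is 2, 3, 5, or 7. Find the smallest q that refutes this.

q = 11

We need the least prime q for which the claim fails.
The first 4 eligible values, up to q = 7, all satisfy the conclusion.
q = 11: 11 mod 12 = 11 — not in {2, 3, 5, 7}.
So q = 11 is the smallest counterexample.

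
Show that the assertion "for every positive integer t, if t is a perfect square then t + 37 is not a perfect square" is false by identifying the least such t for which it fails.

t = 324

A counterexample is any positive integer t such that t is a perfect square but t + 37 is a perfect square; we check each in order.
The first 17 eligible values, up to t = 289, all satisfy the conclusion.
t = 324: 324 = 18² and 324 + 37 = 361 = 19².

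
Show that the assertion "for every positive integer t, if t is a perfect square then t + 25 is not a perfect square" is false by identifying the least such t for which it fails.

A counterexample is any positive integer t such that t is a perfect square but t + 25 is a perfect square; we check each in order.
The first 11 eligible values, up to t = 121, all satisfy the conclusion.
t = 144: 144 = 12² and 144 + 25 = 169 = 13².
So t = 144 is the smallest counterexample.

t = 144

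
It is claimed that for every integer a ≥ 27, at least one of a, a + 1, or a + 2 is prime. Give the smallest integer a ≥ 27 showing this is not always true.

a = 32

Check each integer a ≥ 27 in order until a, a + 1, a + 2 are all composite.
The first 5 eligible values, up to a = 31, all satisfy the conclusion.
a = 32: 32 = 2 × 16; 33 = 3 × 11; 34 = 2 × 17 — all composite.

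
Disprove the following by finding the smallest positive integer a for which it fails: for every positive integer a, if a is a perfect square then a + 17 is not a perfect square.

Check each positive integer a in order until a is a perfect square but a + 17 is a perfect square.
The first 7 eligible values, up to a = 49, all satisfy the conclusion.
a = 64: 64 = 8² and 64 + 17 = 81 = 9².
Hence a = 64 is a counterexample.

a = 64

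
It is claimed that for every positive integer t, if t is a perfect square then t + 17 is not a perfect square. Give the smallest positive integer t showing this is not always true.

For t = 1, 4, 9, 16, 25, 36, 49 the conclusion holds.
t = 64: 64 = 8² and 64 + 17 = 81 = 9².

t = 64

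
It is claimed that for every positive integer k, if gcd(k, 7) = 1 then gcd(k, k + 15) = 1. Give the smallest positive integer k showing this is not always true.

k = 3

Check each positive integer k in order until gcd(k, 7) = 1 but gcd(k, k + 15) > 1.
For k = 1, 2 the conclusion holds.
k = 3: gcd(3, 18) = 3.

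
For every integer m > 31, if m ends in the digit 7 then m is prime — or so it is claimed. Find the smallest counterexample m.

m = 57

Check each integer m > 31 in order until m ends in the digit 7 but m is not prime.
m = 37: 37 ends in 7 and is prime.
m = 47: 47 ends in 7 and is prime.
m = 57: 57 ends in 7; 57 = 3 × 19, composite.
Hence m = 57 is a counterexample.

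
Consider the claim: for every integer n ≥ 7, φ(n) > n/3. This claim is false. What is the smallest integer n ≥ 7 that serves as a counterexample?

A counterexample is any integer n ≥ 7 such that the claim fails; we check each in order.
n = 7: φ(7) = 6 and 7/3 = 7/3, so φ(7) > 7/3.
n = 8: φ(8) = 4 and 8/3 = 8/3, so φ(8) > 8/3.
n = 9: φ(9) = 6 and 9/3 = 3, so φ(9) > 9/3.
n = 10: φ(10) = 4 and 10/3 = 10/3, so φ(10) > 10/3.
n = 11: φ(11) = 10 and 11/3 = 11/3, so φ(11) > 11/3.
n = 12: φ(12) = 4 and 12/3 = 4, so φ(12) ≤ 12/3.

n = 12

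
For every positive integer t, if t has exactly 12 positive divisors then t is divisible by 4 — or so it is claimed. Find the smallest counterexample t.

t = 90

For t = 60, 72, 84 the conclusion holds.
t = 90: τ(90) = 12; 90 mod 4 = 2.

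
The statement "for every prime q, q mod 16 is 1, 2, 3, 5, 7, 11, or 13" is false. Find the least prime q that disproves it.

q = 31

We need the least prime q for which the claim fails.
For q = 2, 3, 5, 7, 11, 13, 17, 19, 23, 29 the conclusion holds.
q = 31: 31 mod 16 = 15 — not in {1, 2, 3, 5, 7, 11, 13}.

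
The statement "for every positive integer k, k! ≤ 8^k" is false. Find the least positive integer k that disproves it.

For k = 1, 2, 3, 4, …, 17, 18, 19 the conclusion holds.
k = 20: k! = 2432902008176640000 and 8^k = 1152921504606846976, so 2432902008176640000 > 1152921504606846976.
Hence k = 20 is a counterexample.

k = 20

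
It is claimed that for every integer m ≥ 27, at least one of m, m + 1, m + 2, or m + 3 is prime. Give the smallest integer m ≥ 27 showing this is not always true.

The first 5 eligible values, up to m = 31, all satisfy the conclusion.
m = 32: 32 = 2 × 16; 33 = 3 × 11; 34 = 2 × 17; 35 = 5 × 7 — all composite.
Thus m = 32 disproves the claim, and no smaller m works.

m = 32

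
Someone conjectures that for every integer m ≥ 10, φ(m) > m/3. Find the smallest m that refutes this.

For m = 10, 11 the conclusion holds.
m = 12: φ(12) = 4 and 12/3 = 4, so φ(12) ≤ 12/3.

m = 12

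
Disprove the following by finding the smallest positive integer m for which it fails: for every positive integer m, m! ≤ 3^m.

The first 6 eligible values, up to m = 6, all satisfy the conclusion.
m = 7: m! = 5040 and 3^m = 2187, so 5040 > 2187.

m = 7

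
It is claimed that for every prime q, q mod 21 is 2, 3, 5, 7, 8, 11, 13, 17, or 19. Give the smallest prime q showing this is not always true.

q = 31

The first 10 eligible values, up to q = 29, all satisfy the conclusion.
q = 31: 31 mod 21 = 10 — not in {2, 3, 5, 7, 8, 11, 13, 17, 19}.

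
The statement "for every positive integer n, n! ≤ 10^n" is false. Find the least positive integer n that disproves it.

n = 25

Check each positive integer n in order until n! > 10^n.
For n = 1, 2, 3, 4, …, 22, 23, 24 the conclusion holds.
n = 25: n! = 15511210043330985984000000 and 10^n = 10000000000000000000000000, so 15511210043330985984000000 > 10000000000000000000000000.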